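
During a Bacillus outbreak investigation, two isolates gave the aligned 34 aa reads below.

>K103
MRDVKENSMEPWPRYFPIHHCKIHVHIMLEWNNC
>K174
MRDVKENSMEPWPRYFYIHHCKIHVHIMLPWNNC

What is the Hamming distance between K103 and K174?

Differing sites — 17:P/Y; 30:E/P.
That gives 2 mismatches out of 34 aligned sites, so the Hamming distance is 2.

2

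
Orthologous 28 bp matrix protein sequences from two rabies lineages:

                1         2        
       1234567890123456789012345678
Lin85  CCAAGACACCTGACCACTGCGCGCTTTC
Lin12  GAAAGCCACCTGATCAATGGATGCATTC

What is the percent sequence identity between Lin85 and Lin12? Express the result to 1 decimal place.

67.9%

Mismatches occur at site 1 (C/G), site 2 (C/A), site 6 (A/C), site 14 (C/T), site 17 (C/A), site 20 (C/G), site 21 (G/A), site 22 (C/T), site 25 (T/A).
19 of the 28 sites match, so the percent identity is 19/28 × 100 = 67.9%.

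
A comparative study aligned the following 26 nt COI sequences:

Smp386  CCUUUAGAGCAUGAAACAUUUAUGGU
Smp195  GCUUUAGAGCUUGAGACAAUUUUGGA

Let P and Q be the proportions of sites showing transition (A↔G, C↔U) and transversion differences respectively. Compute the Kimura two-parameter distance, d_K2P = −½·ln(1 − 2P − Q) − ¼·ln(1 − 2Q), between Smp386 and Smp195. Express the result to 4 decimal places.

The sequences differ at positions 1 (C/G, transversion), 11 (A/U, transversion), 15 (A/G, transition), 19 (U/A, transversion), 22 (A/U, transversion), 26 (U/A, transversion).
Of the 6 differences, 1 transition and 5 transversions over 26 sites: P = 1/26 = 0.038462, Q = 5/26 = 0.192308.
d = −0.5·ln(0.730768) − 0.25·ln(0.615384) = −0.5·(-0.313659) − 0.25·(-0.485509) = 0.2782.

0.2782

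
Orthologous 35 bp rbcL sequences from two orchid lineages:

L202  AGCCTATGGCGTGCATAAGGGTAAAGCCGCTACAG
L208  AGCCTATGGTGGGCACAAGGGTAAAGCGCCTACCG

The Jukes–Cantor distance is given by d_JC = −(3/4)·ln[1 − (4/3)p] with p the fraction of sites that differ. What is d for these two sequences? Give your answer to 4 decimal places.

Mismatches occur at site 10 (C↔T), site 12 (T↔G), site 16 (T↔C), site 28 (C↔G), site 29 (G↔C), site 34 (A↔C).
p = 6/35 = 0.171429.
d = −0.75 · ln(1 − (4/3)·0.171429) = −0.75 · ln(0.771428) = −0.75 · (-0.259512) = 0.1946.

0.1946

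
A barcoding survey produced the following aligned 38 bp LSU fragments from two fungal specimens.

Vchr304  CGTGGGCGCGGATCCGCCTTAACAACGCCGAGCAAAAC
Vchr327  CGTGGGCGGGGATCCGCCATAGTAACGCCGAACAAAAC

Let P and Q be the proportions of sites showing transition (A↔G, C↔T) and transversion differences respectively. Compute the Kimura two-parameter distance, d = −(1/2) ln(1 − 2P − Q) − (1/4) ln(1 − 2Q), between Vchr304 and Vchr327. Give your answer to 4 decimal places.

Differing sites — 9:C/G (Tv); 19:T/A (Tv); 22:A/G (Ti); 23:C/T (Ti); 32:G/A (Ti).
Of the 5 differences, 3 transitions and 2 transversions over 38 sites: P = 3/38 = 0.078947, Q = 2/38 = 0.052632.
d = −0.5·ln(0.789474) − 0.25·ln(0.894736) = −0.5·(-0.236388) − 0.25·(-0.111227) = 0.1460.

0.1460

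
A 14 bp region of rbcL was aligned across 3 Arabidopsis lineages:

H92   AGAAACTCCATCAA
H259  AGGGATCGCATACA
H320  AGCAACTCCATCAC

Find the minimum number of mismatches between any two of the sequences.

2

Pairwise Hamming distances:
  H92 vs H259: 7
  H92 vs H320: 2
  H259 vs H320: 8
The smallest is 2, between H92 and H320.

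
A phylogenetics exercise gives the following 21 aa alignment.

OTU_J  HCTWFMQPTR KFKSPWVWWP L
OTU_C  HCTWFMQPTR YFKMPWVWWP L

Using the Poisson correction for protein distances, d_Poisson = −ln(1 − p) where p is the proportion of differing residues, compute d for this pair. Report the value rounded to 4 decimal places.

Mismatches occur at site 11 (K→Y), site 14 (S→M).
p = 2/21 = 0.095238.
d = −ln(1 − 0.095238) = −ln(0.904762) = 0.1001.

0.1001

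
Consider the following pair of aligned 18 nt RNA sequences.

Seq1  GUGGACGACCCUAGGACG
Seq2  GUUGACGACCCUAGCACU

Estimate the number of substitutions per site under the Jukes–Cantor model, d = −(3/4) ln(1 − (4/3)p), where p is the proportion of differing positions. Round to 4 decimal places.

Differing sites — 3:G/U; 15:G/C; 18:G/U.
p = 3/18 = 0.166667.
d = −0.75 · ln(1 − (4/3)·0.166667) = −0.75 · ln(0.777777) = −0.75 · (-0.251315) = 0.1885.

0.1885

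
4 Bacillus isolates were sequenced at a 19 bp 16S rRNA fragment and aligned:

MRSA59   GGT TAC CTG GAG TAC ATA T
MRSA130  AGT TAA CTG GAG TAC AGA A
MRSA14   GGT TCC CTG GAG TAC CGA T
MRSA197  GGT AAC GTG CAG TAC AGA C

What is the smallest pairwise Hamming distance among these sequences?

Pairwise Hamming distances:
  MRSA59 vs MRSA130: 4
  MRSA59 vs MRSA14: 3
  MRSA59 vs MRSA197: 5
  MRSA130 vs MRSA14: 5
  MRSA130 vs MRSA197: 6
  MRSA14 vs MRSA197: 6
The smallest is 3, between MRSA59 and MRSA14.

3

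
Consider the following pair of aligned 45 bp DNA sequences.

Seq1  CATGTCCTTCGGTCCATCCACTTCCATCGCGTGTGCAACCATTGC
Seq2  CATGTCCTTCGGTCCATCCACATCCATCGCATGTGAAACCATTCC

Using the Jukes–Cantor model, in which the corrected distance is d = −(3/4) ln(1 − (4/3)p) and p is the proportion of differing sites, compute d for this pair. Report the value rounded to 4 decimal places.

0.0946

Mismatches occur at site 22 (T→A), site 31 (G→A), site 36 (C→A), site 44 (G→C).
p = 4/45 = 0.088889.
d = −0.75 · ln(1 − (4/3)·0.088889) = −0.75 · ln(0.881481) = −0.75 · (-0.126152) = 0.0946.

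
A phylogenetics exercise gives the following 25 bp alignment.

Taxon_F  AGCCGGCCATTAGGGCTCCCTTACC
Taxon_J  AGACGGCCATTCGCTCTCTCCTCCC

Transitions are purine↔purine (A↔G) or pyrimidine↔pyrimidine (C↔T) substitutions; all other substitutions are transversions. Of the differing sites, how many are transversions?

5

The sequences differ at positions 3 (C/A, transversion), 12 (A/C, transversion), 14 (G/C, transversion), 15 (G/T, transversion), 19 (C/T, transition), 21 (T/C, transition), 23 (A/C, transversion).
Of the 7 differences, 2 transitions and 5 transversions, so the answer is 5.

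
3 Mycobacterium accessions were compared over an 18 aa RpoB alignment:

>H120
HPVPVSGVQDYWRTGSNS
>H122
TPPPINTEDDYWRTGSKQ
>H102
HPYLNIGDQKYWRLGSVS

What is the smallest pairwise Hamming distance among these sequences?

8

Pairwise Hamming distances:
  H120 vs H122: 9
  H120 vs H102: 8
  H122 vs H102: 12
The smallest is 8, between H120 and H102.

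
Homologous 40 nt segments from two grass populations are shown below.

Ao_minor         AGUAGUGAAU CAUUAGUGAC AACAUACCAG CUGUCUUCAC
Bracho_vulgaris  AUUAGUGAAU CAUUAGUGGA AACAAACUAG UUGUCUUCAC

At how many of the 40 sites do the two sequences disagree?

6

The sequences differ at positions 2 (G/U), 19 (A/G), 20 (C/A), 25 (U/A), 28 (C/U), 31 (C/U).
That gives 6 mismatches out of 40 aligned sites, so the Hamming distance is 6.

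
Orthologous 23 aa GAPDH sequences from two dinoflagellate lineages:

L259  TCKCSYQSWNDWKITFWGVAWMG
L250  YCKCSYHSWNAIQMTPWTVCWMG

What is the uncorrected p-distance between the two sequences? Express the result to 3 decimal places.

The sequences differ at positions 1 (T/Y), 7 (Q/H), 11 (D/A), 12 (W/I), 13 (K/Q), 14 (I/M), 16 (F/P), 18 (G/T), 20 (A/C).
There are 9 differences over 23 sites, so p = 9/23 = 0.391.

0.391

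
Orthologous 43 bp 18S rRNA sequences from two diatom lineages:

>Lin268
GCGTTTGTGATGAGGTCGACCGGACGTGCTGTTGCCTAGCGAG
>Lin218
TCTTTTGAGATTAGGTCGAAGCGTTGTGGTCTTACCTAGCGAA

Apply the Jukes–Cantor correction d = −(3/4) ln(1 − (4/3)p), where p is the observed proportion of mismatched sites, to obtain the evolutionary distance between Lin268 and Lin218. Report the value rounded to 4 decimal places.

0.3870

The sequences differ at positions 1 (G/T), 3 (G/T), 8 (T/A), 12 (G/T), 20 (C/A), 21 (C/G), 22 (G/C), 24 (A/T), 25 (C/T), 29 (C/G), 31 (G/C), 34 (G/A), 43 (G/A).
p = 13/43 = 0.302326.
d = −0.75 · ln(1 − (4/3)·0.302326) = −0.75 · ln(0.596899) = −0.75 · (-0.516007) = 0.3870.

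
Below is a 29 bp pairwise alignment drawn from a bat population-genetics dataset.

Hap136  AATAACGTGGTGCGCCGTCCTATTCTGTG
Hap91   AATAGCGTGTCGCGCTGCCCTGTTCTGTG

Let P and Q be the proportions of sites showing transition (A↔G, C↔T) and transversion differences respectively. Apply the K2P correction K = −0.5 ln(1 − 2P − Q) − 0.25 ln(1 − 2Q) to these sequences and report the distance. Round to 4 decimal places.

Differing sites — 5:A/G (Ti); 10:G/T (Tv); 11:T/C (Ti); 16:C/T (Ti); 18:T/C (Ti); 22:A/G (Ti).
Of the 6 differences, 5 transitions and 1 transversion over 29 sites: P = 5/29 = 0.172414, Q = 1/29 = 0.034483.
d = −0.5·ln(0.620689) − 0.25·ln(0.931034) = −0.5·(-0.476925) − 0.25·(-0.071459) = 0.2563.

0.2563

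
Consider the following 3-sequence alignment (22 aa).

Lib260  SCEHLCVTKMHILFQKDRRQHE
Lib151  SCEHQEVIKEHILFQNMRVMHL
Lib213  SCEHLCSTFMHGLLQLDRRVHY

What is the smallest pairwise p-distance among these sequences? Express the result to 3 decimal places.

Pairwise Hamming distances:
  Lib260 vs Lib151: 9
  Lib260 vs Lib213: 7
  Lib151 vs Lib213: 13
The smallest is 7 mismatches, between Lib260 and Lib213; p = 7/22 = 0.318.

0.318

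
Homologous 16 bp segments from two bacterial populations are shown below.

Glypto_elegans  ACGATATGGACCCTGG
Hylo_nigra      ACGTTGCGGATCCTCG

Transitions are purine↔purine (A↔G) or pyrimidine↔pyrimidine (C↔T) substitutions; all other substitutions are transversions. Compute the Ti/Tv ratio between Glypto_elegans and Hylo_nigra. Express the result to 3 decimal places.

Differing sites — 4:A/T (Tv); 6:A/G (Ti); 7:T/C (Ti); 11:C/T (Ti); 15:G/C (Tv).
Of the 5 differences, 3 transitions and 2 transversions, so Ti/Tv = 3/2 = 1.500.

1.500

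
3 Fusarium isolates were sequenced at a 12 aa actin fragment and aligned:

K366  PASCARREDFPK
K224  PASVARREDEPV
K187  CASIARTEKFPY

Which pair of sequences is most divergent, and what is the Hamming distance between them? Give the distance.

Pairwise Hamming distances:
  K366 vs K224: 3
  K366 vs K187: 5
  K224 vs K187: 6
The largest is 6, between K224 and K187.

6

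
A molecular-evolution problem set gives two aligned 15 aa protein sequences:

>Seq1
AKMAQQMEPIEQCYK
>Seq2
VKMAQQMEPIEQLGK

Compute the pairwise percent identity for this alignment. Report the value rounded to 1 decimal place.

The sequences differ at positions 1 (A/V), 13 (C/L), 14 (Y/G).
12 of the 15 sites match, so the percent identity is 12/15 × 100 = 80.0%.

80.0%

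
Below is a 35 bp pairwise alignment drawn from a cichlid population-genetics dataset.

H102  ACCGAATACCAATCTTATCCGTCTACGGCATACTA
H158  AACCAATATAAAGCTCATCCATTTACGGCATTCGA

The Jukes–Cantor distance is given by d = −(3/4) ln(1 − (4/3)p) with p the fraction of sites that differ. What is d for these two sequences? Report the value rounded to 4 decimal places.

0.3597

Mismatches occur at site 2 (C→A), site 4 (G→C), site 9 (C→T), site 10 (C→A), site 13 (T→G), site 16 (T→C), site 21 (G→A), site 23 (C→T), site 32 (A→T), site 34 (T→G).
p = 10/35 = 0.285714.
d = −0.75 · ln(1 − (4/3)·0.285714) = −0.75 · ln(0.619048) = −0.75 · (-0.479572) = 0.3597.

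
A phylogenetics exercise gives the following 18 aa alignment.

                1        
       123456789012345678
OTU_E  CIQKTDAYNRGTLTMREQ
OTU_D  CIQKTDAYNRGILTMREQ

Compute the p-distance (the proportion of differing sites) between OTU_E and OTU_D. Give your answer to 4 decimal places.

Differing sites — 12:T/I.
There are 1 differences over 18 sites, so p = 1/18 = 0.0556.

0.0556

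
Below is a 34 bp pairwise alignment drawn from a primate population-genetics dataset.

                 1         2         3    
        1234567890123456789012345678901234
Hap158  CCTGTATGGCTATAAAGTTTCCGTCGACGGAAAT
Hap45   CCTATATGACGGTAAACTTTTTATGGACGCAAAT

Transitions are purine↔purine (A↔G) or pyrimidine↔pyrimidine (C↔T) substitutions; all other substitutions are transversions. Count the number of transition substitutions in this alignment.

6

The sequences differ at positions 4 (G/A, transition), 9 (G/A, transition), 11 (T/G, transversion), 12 (A/G, transition), 17 (G/C, transversion), 21 (C/T, transition), 22 (C/T, transition), 23 (G/A, transition), 25 (C/G, transversion), 30 (G/C, transversion).
Of the 10 differences, 6 transitions and 4 transversions, so the answer is 6.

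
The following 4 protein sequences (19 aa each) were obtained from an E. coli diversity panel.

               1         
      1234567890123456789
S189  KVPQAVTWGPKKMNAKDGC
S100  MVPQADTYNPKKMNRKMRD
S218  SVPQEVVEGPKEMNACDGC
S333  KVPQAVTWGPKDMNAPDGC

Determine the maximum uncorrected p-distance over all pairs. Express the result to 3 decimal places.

0.632

Pairwise Hamming distances:
  S189 vs S100: 8
  S189 vs S218: 6
  S189 vs S333: 2
  S100 vs S218: 12
  S100 vs S333: 10
  S218 vs S333: 6
The largest is 12 mismatches, between S100 and S218; p = 12/19 = 0.632.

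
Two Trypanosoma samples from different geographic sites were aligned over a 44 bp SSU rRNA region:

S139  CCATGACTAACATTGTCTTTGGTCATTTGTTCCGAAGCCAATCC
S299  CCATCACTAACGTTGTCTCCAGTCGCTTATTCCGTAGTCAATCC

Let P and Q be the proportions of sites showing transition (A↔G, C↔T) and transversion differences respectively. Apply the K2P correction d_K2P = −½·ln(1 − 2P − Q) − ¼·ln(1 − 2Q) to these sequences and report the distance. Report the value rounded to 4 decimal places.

0.2869

Mismatches occur at site 5 (G↔C, transversion), site 12 (A↔G, transition), site 19 (T↔C, transition), site 20 (T↔C, transition), site 21 (G↔A, transition), site 25 (A↔G, transition), site 26 (T↔C, transition), site 29 (G↔A, transition), site 35 (A↔T, transversion), site 38 (C↔T, transition).
Of the 10 differences, 8 transitions and 2 transversions over 44 sites: P = 8/44 = 0.181818, Q = 2/44 = 0.045455.
d = −0.5·ln(0.590909) − 0.25·ln(0.909090) = −0.5·(-0.526093) − 0.25·(-0.095311) = 0.2869.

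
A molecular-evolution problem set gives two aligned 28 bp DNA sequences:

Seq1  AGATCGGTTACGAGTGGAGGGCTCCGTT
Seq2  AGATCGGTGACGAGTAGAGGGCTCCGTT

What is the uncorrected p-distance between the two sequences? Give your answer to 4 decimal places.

Mismatches occur at site 9 (T/G), site 16 (G/A).
There are 2 differences over 28 sites, so p = 2/28 = 0.0714.

0.0714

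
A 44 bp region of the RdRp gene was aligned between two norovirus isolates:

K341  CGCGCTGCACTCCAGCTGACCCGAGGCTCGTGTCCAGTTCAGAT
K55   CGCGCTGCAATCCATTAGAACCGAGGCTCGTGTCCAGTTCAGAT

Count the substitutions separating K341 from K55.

Differing sites — 10:C/A; 15:G/T; 16:C/T; 17:T/A; 20:C/A.
That gives 5 mismatches out of 44 aligned sites, so the Hamming distance is 5.

5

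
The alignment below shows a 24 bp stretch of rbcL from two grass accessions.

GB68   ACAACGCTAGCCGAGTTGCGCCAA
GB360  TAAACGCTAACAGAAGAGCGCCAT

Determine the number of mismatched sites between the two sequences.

8

Differing sites — 1:A/T; 2:C/A; 10:G/A; 12:C/A; 15:G/A; 16:T/G; 17:T/A; 24:A/T.
That gives 8 mismatches out of 24 aligned sites, so the Hamming distance is 8.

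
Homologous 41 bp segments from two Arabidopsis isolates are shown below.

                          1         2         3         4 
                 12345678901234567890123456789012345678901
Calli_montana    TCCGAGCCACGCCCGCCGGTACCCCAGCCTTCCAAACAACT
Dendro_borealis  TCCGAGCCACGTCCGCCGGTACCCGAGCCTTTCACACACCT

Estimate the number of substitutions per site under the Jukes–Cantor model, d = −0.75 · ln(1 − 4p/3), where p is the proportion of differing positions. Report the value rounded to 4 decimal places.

0.1331

Mismatches occur at site 12 (C↔T), site 25 (C↔G), site 32 (C↔T), site 35 (A↔C), site 39 (A↔C).
p = 5/41 = 0.121951.
d = −0.75 · ln(1 − (4/3)·0.121951) = −0.75 · ln(0.837399) = −0.75 · (-0.177455) = 0.1331.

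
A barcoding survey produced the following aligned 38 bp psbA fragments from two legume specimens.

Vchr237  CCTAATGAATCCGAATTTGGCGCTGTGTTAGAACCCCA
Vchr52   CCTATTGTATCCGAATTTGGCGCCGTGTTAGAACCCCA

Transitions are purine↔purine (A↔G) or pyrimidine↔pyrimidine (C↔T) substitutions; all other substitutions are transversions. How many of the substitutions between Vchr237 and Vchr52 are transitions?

1

The sequences differ at positions 5 (A/T, transversion), 8 (A/T, transversion), 24 (T/C, transition).
Of the 3 differences, 1 transition and 2 transversions, so the answer is 1.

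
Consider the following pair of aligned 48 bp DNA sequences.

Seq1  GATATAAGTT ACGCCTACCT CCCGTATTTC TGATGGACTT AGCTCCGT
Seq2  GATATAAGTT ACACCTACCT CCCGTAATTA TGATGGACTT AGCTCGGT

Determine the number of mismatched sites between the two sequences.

4

Differing sites — 13:G/A; 27:T/A; 30:C/A; 46:C/G.
That gives 4 mismatches out of 48 aligned sites, so the Hamming distance is 4.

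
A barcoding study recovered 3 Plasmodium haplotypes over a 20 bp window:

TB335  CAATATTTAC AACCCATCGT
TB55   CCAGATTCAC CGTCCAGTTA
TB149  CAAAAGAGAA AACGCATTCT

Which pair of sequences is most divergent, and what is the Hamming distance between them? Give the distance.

13

Pairwise Hamming distances:
  TB335 vs TB55: 10
  TB335 vs TB149: 8
  TB55 vs TB149: 13
The largest is 13, between TB55 and TB149.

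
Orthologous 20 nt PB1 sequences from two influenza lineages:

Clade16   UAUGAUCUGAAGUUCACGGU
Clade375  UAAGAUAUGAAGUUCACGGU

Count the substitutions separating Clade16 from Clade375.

Mismatches occur at site 3 (U→A), site 7 (C→A).
That gives 2 mismatches out of 20 aligned sites, so the Hamming distance is 2.

2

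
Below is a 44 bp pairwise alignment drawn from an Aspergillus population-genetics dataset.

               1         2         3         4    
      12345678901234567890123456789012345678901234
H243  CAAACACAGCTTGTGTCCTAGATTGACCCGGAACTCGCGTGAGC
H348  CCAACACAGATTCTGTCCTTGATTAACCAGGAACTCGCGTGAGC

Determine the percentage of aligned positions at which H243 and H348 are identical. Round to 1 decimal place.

86.4%

Mismatches occur at site 2 (A↔C), site 10 (C↔A), site 13 (G↔C), site 20 (A↔T), site 25 (G↔A), site 29 (C↔A).
38 of the 44 sites match, so the percent identity is 38/44 × 100 = 86.4%.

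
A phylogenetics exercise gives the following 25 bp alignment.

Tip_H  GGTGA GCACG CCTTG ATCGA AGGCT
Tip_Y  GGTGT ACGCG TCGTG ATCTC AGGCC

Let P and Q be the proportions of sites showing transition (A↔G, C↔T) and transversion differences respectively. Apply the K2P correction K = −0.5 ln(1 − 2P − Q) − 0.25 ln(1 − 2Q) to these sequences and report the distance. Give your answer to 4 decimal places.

0.4234

The sequences differ at positions 5 (A/T, transversion), 6 (G/A, transition), 8 (A/G, transition), 11 (C/T, transition), 13 (T/G, transversion), 19 (G/T, transversion), 20 (A/C, transversion), 25 (T/C, transition).
Of the 8 differences, 4 transitions and 4 transversions over 25 sites: P = 4/25 = 0.160000, Q = 4/25 = 0.160000.
d = −0.5·ln(0.520000) − 0.25·ln(0.680000) = −0.5·(-0.653926) − 0.25·(-0.385662) = 0.4234.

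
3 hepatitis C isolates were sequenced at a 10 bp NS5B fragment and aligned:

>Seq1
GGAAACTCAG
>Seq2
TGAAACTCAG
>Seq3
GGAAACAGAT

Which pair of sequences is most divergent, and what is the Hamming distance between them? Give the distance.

4

Pairwise Hamming distances:
  Seq1 vs Seq2: 1
  Seq1 vs Seq3: 3
  Seq2 vs Seq3: 4
The largest is 4, between Seq2 and Seq3.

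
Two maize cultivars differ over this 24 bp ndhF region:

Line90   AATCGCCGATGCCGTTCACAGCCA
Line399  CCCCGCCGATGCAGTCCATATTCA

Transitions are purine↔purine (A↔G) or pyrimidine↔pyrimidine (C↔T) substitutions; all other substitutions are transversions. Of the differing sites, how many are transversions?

The sequences differ at positions 1 (A/C, transversion), 2 (A/C, transversion), 3 (T/C, transition), 13 (C/A, transversion), 16 (T/C, transition), 19 (C/T, transition), 21 (G/T, transversion), 22 (C/T, transition).
Of the 8 differences, 4 transitions and 4 transversions, so the answer is 4.

4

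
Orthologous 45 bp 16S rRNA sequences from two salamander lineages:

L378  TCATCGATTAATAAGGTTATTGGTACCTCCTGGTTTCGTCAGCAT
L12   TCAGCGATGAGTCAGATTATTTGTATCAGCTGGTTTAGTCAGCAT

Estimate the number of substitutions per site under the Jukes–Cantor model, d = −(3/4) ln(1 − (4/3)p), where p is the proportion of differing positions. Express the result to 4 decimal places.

0.2635

Differing sites — 4:T/G; 9:T/G; 11:A/G; 13:A/C; 16:G/A; 22:G/T; 26:C/T; 28:T/A; 29:C/G; 37:C/A.
p = 10/45 = 0.222222.
d = −0.75 · ln(1 − (4/3)·0.222222) = −0.75 · ln(0.703704) = −0.75 · (-0.351397) = 0.2635.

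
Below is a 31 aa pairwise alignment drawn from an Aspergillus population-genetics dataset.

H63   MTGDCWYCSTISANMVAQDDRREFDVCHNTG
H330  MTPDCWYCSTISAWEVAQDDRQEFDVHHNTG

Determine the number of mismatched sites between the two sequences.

Differing sites — 3:G/P; 14:N/W; 15:M/E; 22:R/Q; 27:C/H.
That gives 5 mismatches out of 31 aligned sites, so the Hamming distance is 5.

5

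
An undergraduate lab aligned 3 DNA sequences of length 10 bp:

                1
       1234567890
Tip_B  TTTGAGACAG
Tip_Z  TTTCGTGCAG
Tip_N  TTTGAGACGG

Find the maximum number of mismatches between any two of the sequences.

Pairwise Hamming distances:
  Tip_B vs Tip_Z: 4
  Tip_B vs Tip_N: 1
  Tip_Z vs Tip_N: 5
The largest is 5, between Tip_Z and Tip_N.

5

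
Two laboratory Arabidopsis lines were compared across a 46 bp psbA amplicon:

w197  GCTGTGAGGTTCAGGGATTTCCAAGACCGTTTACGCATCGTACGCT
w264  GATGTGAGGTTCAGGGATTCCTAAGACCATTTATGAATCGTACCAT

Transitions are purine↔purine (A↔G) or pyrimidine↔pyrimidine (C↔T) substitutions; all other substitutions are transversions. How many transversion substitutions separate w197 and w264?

4

Mismatches occur at site 2 (C↔A, transversion), site 20 (T↔C, transition), site 22 (C↔T, transition), site 29 (G↔A, transition), site 34 (C↔T, transition), site 36 (C↔A, transversion), site 44 (G↔C, transversion), site 45 (C↔A, transversion).
Of the 8 differences, 4 transitions and 4 transversions, so the answer is 4.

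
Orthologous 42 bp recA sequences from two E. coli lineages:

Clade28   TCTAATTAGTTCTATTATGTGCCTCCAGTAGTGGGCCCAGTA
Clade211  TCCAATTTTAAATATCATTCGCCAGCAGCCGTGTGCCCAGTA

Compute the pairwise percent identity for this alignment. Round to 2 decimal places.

Mismatches occur at site 3 (T/C), site 8 (A/T), site 9 (G/T), site 10 (T/A), site 11 (T/A), site 12 (C/A), site 16 (T/C), site 19 (G/T), site 20 (T/C), site 24 (T/A), site 25 (C/G), site 29 (T/C), site 30 (A/C), site 34 (G/T).
28 of the 42 sites match, so the percent identity is 28/42 × 100 = 66.67%.

66.67%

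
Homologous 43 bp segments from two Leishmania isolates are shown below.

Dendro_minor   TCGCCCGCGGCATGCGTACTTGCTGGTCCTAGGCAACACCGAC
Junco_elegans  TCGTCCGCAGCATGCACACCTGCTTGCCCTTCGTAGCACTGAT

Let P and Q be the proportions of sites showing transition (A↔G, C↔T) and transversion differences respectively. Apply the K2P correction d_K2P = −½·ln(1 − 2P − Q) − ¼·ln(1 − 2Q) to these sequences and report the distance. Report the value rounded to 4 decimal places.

Mismatches occur at site 4 (C/T, transition), site 9 (G/A, transition), site 16 (G/A, transition), site 17 (T/C, transition), site 20 (T/C, transition), site 25 (G/T, transversion), site 27 (T/C, transition), site 31 (A/T, transversion), site 32 (G/C, transversion), site 34 (C/T, transition), site 36 (A/G, transition), site 40 (C/T, transition), site 43 (C/T, transition).
Of the 13 differences, 10 transitions and 3 transversions over 43 sites: P = 10/43 = 0.232558, Q = 3/43 = 0.069767.
d = −0.5·ln(0.465117) − 0.25·ln(0.860466) = −0.5·(-0.765466) − 0.25·(-0.150281) = 0.4203.

0.4203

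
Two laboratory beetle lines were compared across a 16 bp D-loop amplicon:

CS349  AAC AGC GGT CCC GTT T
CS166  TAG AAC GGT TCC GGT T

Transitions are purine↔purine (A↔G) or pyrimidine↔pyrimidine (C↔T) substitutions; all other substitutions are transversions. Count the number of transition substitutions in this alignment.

2

The sequences differ at positions 1 (A/T, transversion), 3 (C/G, transversion), 5 (G/A, transition), 10 (C/T, transition), 14 (T/G, transversion).
Of the 5 differences, 2 transitions and 3 transversions, so the answer is 2.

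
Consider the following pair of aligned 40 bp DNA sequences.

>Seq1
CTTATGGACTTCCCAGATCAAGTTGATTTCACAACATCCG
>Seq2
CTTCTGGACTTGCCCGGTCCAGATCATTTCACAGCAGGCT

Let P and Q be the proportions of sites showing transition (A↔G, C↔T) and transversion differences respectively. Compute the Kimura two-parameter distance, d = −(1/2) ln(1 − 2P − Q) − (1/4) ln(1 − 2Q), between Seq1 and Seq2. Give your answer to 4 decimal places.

0.3460

Mismatches occur at site 4 (A/C, transversion), site 12 (C/G, transversion), site 15 (A/C, transversion), site 17 (A/G, transition), site 20 (A/C, transversion), site 23 (T/A, transversion), site 25 (G/C, transversion), site 34 (A/G, transition), site 37 (T/G, transversion), site 38 (C/G, transversion), site 40 (G/T, transversion).
Of the 11 differences, 2 transitions and 9 transversions over 40 sites: P = 2/40 = 0.050000, Q = 9/40 = 0.225000.
d = −0.5·ln(0.675000) − 0.25·ln(0.550000) = −0.5·(-0.393043) − 0.25·(-0.597837) = 0.3460.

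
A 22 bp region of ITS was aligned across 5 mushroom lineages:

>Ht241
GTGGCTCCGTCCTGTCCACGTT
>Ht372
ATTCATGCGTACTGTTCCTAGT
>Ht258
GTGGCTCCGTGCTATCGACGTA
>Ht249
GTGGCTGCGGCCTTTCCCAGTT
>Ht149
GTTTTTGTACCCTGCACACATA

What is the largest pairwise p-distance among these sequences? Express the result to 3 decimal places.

Pairwise Hamming distances:
  Ht241 vs Ht372: 11
  Ht241 vs Ht258: 4
  Ht241 vs Ht249: 5
  Ht241 vs Ht149: 11
  Ht372 vs Ht258: 14
  Ht372 vs Ht249: 11
  Ht372 vs Ht149: 13
  Ht258 vs Ht249: 8
  Ht258 vs Ht149: 13
  Ht249 vs Ht149: 13
The largest is 14 mismatches, between Ht372 and Ht258; p = 14/22 = 0.636.

0.636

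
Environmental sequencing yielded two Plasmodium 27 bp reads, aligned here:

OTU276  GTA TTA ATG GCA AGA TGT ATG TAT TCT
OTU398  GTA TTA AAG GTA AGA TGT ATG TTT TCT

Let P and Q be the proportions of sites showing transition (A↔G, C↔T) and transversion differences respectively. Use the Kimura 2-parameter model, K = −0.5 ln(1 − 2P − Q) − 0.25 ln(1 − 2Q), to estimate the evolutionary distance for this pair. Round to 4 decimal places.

Differing sites — 8:T/A (Tv); 11:C/T (Ti); 23:A/T (Tv).
Of the 3 differences, 1 transition and 2 transversions over 27 sites: P = 1/27 = 0.037037, Q = 2/27 = 0.074074.
d = −0.5·ln(0.851852) − 0.25·ln(0.851852) = −0.5·(-0.160342) − 0.25·(-0.160342) = 0.1203.

0.1203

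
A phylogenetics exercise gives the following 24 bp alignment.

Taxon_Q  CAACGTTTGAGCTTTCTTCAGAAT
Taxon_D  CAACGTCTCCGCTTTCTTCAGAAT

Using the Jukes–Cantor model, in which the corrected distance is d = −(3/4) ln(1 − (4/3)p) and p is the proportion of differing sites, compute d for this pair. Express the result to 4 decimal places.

The sequences differ at positions 7 (T/C), 9 (G/C), 10 (A/C).
p = 3/24 = 0.125000.
d = −0.75 · ln(1 − (4/3)·0.125000) = −0.75 · ln(0.833333) = −0.75 · (-0.182322) = 0.1367.

0.1367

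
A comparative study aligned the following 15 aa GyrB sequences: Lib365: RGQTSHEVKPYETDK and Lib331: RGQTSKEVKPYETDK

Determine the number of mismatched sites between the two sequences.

A single mismatch occurs at site 6 (H/K).
That gives 1 mismatch out of 15 aligned sites, so the Hamming distance is 1.

1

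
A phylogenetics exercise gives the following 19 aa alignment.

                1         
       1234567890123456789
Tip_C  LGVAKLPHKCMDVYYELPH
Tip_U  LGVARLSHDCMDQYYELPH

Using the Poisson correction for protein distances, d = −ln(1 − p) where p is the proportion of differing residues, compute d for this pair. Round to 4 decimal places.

Differing sites — 5:K/R; 7:P/S; 9:K/D; 13:V/Q.
p = 4/19 = 0.210526.
d = −ln(1 − 0.210526) = −ln(0.789474) = 0.2364.

0.2364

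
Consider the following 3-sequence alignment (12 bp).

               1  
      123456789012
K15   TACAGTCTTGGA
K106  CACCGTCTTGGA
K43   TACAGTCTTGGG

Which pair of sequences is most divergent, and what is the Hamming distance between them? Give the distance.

3

Pairwise Hamming distances:
  K15 vs K106: 2
  K15 vs K43: 1
  K106 vs K43: 3
The largest is 3, between K106 and K43.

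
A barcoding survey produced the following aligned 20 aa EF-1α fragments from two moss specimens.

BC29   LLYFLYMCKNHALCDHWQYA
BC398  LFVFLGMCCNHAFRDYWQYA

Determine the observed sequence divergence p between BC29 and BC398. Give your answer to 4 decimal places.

The sequences differ at positions 2 (L/F), 3 (Y/V), 6 (Y/G), 9 (K/C), 13 (L/F), 14 (C/R), 16 (H/Y).
There are 7 differences over 20 sites, so p = 7/20 = 0.3500.

0.3500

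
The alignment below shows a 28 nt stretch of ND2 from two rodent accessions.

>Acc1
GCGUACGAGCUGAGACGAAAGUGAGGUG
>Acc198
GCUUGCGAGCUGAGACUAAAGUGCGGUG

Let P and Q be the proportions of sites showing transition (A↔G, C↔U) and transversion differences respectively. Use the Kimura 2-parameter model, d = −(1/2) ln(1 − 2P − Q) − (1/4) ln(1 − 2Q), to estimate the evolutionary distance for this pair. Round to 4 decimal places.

The sequences differ at positions 3 (G/U, transversion), 5 (A/G, transition), 17 (G/U, transversion), 24 (A/C, transversion).
Of the 4 differences, 1 transition and 3 transversions over 28 sites: P = 1/28 = 0.035714, Q = 3/28 = 0.107143.
d = −0.5·ln(0.821429) − 0.25·ln(0.785714) = −0.5·(-0.196710) − 0.25·(-0.241162) = 0.1586.

0.1586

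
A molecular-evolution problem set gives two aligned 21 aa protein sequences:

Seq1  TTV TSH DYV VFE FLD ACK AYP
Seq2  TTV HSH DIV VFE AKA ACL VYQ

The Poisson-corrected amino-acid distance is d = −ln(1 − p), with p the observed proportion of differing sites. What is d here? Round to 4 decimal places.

Differing sites — 4:T/H; 8:Y/I; 13:F/A; 14:L/K; 15:D/A; 18:K/L; 19:A/V; 21:P/Q.
p = 8/21 = 0.380952.
d = −ln(1 − 0.380952) = −ln(0.619048) = 0.4796.

0.4796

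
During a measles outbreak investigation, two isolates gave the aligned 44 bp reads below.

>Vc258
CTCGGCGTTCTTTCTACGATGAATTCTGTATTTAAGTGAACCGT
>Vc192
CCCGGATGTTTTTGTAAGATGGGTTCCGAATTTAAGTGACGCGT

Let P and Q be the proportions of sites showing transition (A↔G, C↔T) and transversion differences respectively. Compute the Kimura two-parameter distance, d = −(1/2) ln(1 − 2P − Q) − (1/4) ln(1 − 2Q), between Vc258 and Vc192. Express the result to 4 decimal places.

Mismatches occur at site 2 (T/C, transition), site 6 (C/A, transversion), site 7 (G/T, transversion), site 8 (T/G, transversion), site 10 (C/T, transition), site 14 (C/G, transversion), site 17 (C/A, transversion), site 22 (A/G, transition), site 23 (A/G, transition), site 27 (T/C, transition), site 29 (T/A, transversion), site 40 (A/C, transversion), site 41 (C/G, transversion).
Of the 13 differences, 5 transitions and 8 transversions over 44 sites: P = 5/44 = 0.113636, Q = 8/44 = 0.181818.
d = −0.5·ln(0.590910) − 0.25·ln(0.636364) = −0.5·(-0.526092) − 0.25·(-0.451985) = 0.3760.

0.3760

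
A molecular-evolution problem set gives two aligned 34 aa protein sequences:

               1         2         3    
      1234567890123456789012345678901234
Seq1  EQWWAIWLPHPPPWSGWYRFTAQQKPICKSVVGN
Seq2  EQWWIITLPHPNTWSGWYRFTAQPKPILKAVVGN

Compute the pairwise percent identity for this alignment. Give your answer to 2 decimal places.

The sequences differ at positions 5 (A/I), 7 (W/T), 12 (P/N), 13 (P/T), 24 (Q/P), 28 (C/L), 30 (S/A).
27 of the 34 sites match, so the percent identity is 27/34 × 100 = 79.41%.

79.41%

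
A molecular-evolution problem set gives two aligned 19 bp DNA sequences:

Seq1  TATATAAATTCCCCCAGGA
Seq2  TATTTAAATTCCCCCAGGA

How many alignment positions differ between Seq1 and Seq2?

The sequences differ at position 4 (A/T).
That gives 1 mismatch out of 19 aligned sites, so the Hamming distance is 1.

1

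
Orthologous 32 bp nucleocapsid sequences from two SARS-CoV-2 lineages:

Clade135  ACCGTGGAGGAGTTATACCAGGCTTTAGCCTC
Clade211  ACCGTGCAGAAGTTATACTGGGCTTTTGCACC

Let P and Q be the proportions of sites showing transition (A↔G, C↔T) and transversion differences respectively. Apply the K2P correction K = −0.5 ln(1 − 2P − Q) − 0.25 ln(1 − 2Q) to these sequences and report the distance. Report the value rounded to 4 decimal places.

0.2625

Mismatches occur at site 7 (G↔C, transversion), site 10 (G↔A, transition), site 19 (C↔T, transition), site 20 (A↔G, transition), site 27 (A↔T, transversion), site 30 (C↔A, transversion), site 31 (T↔C, transition).
Of the 7 differences, 4 transitions and 3 transversions over 32 sites: P = 4/32 = 0.125000, Q = 3/32 = 0.093750.
d = −0.5·ln(0.656250) − 0.25·ln(0.812500) = −0.5·(-0.421213) − 0.25·(-0.207639) = 0.2625.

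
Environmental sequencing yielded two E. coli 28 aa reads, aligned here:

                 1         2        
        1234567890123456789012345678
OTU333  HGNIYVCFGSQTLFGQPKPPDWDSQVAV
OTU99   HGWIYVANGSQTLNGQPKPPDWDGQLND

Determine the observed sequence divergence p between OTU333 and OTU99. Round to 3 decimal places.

Differing sites — 3:N/W; 7:C/A; 8:F/N; 14:F/N; 24:S/G; 26:V/L; 27:A/N; 28:V/D.
There are 8 differences over 28 sites, so p = 8/28 = 0.286.

0.286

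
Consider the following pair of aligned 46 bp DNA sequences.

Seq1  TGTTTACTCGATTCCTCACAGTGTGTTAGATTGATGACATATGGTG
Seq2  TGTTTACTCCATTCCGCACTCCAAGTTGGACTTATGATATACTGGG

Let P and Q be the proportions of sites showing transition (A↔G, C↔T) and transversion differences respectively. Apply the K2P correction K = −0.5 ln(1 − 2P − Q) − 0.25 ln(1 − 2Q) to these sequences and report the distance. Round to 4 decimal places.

0.3921

Differing sites — 10:G/C (Tv); 16:T/G (Tv); 20:A/T (Tv); 21:G/C (Tv); 22:T/C (Ti); 23:G/A (Ti); 24:T/A (Tv); 28:A/G (Ti); 31:T/C (Ti); 33:G/T (Tv); 38:C/T (Ti); 42:T/C (Ti); 43:G/T (Tv); 45:T/G (Tv).
Of the 14 differences, 6 transitions and 8 transversions over 46 sites: P = 6/46 = 0.130435, Q = 8/46 = 0.173913.
d = −0.5·ln(0.565217) − 0.25·ln(0.652174) = −0.5·(-0.570546) − 0.25·(-0.427444) = 0.3921.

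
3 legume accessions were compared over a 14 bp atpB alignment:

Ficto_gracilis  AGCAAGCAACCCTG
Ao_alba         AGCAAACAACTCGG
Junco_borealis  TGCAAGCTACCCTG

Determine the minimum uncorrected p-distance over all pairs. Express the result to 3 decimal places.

Pairwise Hamming distances:
  Ficto_gracilis vs Ao_alba: 3
  Ficto_gracilis vs Junco_borealis: 2
  Ao_alba vs Junco_borealis: 5
The smallest is 2 mismatches, between Ficto_gracilis and Junco_borealis; p = 2/14 = 0.143.

0.143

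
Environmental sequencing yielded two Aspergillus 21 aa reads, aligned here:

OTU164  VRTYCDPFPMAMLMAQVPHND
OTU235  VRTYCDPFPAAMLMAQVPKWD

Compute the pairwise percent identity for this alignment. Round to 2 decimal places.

85.71%

The sequences differ at positions 10 (M/A), 19 (H/K), 20 (N/W).
18 of the 21 sites match, so the percent identity is 18/21 × 100 = 85.71%.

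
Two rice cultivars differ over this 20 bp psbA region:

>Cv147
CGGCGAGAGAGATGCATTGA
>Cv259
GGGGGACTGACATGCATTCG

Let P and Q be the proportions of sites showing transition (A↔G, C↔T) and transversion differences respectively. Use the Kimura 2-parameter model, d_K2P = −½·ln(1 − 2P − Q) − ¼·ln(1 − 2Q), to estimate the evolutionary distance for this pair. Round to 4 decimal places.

0.4845

Mismatches occur at site 1 (C→G, transversion), site 4 (C→G, transversion), site 7 (G→C, transversion), site 8 (A→T, transversion), site 11 (G→C, transversion), site 19 (G→C, transversion), site 20 (A→G, transition).
Of the 7 differences, 1 transition and 6 transversions over 20 sites: P = 1/20 = 0.050000, Q = 6/20 = 0.300000.
d = −0.5·ln(0.600000) − 0.25·ln(0.400000) = −0.5·(-0.510826) − 0.25·(-0.916291) = 0.4845.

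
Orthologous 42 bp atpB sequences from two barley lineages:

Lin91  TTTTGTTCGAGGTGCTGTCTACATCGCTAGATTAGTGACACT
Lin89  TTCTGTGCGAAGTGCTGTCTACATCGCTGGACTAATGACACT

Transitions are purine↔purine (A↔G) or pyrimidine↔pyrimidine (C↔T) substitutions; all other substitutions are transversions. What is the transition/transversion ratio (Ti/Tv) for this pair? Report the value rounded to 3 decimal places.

Differing sites — 3:T/C (Ti); 7:T/G (Tv); 11:G/A (Ti); 29:A/G (Ti); 32:T/C (Ti); 35:G/A (Ti).
Of the 6 differences, 5 transitions and 1 transversion, so Ti/Tv = 5/1 = 5.000.

5.000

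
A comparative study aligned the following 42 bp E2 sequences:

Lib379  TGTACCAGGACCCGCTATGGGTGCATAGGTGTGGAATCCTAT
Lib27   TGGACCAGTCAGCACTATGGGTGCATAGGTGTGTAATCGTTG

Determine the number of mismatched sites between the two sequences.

Mismatches occur at site 3 (T→G), site 9 (G→T), site 10 (A→C), site 11 (C→A), site 12 (C→G), site 14 (G→A), site 34 (G→T), site 39 (C→G), site 41 (A→T), site 42 (T→G).
That gives 10 mismatches out of 42 aligned sites, so the Hamming distance is 10.

10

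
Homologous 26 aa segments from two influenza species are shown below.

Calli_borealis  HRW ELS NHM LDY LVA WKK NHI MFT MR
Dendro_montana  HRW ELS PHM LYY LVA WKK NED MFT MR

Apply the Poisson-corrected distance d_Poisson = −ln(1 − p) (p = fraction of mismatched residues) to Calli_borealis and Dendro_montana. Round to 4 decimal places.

0.1671

The sequences differ at positions 7 (N/P), 11 (D/Y), 20 (H/E), 21 (I/D).
p = 4/26 = 0.153846.
d = −ln(1 − 0.153846) = −ln(0.846154) = 0.1671.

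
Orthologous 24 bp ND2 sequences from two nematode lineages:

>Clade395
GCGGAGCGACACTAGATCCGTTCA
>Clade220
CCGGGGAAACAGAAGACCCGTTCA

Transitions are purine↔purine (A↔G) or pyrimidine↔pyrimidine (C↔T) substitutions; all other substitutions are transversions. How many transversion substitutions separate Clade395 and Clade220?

Differing sites — 1:G/C (Tv); 5:A/G (Ti); 7:C/A (Tv); 8:G/A (Ti); 12:C/G (Tv); 13:T/A (Tv); 17:T/C (Ti).
Of the 7 differences, 3 transitions and 4 transversions, so the answer is 4.

4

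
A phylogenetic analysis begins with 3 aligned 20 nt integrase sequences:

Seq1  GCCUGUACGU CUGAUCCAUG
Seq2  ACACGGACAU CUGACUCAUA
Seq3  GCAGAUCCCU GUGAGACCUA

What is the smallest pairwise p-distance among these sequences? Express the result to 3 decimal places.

0.400

Pairwise Hamming distances:
  Seq1 vs Seq2: 8
  Seq1 vs Seq3: 10
  Seq2 vs Seq3: 10
The smallest is 8 mismatches, between Seq1 and Seq2; p = 8/20 = 0.400.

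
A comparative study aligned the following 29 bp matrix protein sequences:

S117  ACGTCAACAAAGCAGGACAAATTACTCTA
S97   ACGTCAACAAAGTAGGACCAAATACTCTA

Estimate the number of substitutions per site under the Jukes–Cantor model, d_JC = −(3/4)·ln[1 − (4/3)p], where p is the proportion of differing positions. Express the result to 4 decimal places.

0.1113

The sequences differ at positions 13 (C/T), 19 (A/C), 22 (T/A).
p = 3/29 = 0.103448.
d = −0.75 · ln(1 − (4/3)·0.103448) = −0.75 · ln(0.862069) = −0.75 · (-0.148420) = 0.1113.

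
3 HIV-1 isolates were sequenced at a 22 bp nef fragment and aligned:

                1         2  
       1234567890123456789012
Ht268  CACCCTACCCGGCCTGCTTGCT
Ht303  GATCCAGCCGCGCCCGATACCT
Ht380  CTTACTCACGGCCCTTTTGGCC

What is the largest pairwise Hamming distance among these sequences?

Pairwise Hamming distances:
  Ht268 vs Ht303: 10
  Ht268 vs Ht380: 11
  Ht303 vs Ht380: 14
The largest is 14, between Ht303 and Ht380.

14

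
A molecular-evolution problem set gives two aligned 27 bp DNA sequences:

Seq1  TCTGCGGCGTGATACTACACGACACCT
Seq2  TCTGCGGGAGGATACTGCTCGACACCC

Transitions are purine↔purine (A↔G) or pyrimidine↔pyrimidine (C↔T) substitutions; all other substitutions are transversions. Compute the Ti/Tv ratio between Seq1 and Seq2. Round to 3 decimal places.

1.000

Mismatches occur at site 8 (C→G, transversion), site 9 (G→A, transition), site 10 (T→G, transversion), site 17 (A→G, transition), site 19 (A→T, transversion), site 27 (T→C, transition).
Of the 6 differences, 3 transitions and 3 transversions, so Ti/Tv = 3/3 = 1.000.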